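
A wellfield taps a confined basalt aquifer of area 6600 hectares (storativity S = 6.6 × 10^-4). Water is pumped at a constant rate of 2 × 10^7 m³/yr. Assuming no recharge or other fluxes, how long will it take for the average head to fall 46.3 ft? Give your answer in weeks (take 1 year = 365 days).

A = 6600 hectares = 6.6 × 10^7 m²
Δh = 46.3 ft = 14.11 m
ΔV = S × A × Δh = 6.6 × 10^-4 × 6.6 × 10^7 × 14.11 = 6.147 × 10^5 m³
Q = 2 × 10^7 m³/yr = 54790 m³/d
t = ΔV / Q = 6.147 × 10^5 m³ / 54790 m³/d = 11.22 d
t = 11.22 d ≈ 1.603 weeks

t ≈ 1.6 weeks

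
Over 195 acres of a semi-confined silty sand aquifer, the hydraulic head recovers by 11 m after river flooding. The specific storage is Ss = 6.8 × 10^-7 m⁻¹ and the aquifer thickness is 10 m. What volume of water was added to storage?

S = Ss × b = 6.8 × 10^-7 m⁻¹ × 10 m = 6.8 × 10^-6
A = 195 acres = 7.891 × 10^5 m²
ΔV = S × A × Δh = 6.8 × 10^-6 × 7.891 × 10^5 m² × 11 m = 59.03 m³

ΔV ≈ 59 m³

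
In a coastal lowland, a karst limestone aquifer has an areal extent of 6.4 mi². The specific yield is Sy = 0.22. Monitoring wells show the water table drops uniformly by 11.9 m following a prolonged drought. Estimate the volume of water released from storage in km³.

ΔV ≈ 0.0434 km³

A = 6.4 mi² = 1.658 × 10^7 m²
ΔV = Sy × A × Δh = 0.22 × 1.658 × 10^7 m² × 11.9 m = 4.34 × 10^7 m³
ΔV = 4.34 × 10^7 m³ = 0.0434 km³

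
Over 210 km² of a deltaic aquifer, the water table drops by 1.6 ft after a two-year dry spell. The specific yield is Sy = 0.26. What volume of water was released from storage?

ΔV ≈ 2.66 × 10^7 m³

A = 210 km² = 2.1 × 10^8 m²
Δh = 1.6 ft = 0.4877 m
ΔV = Sy × A × Δh = 0.26 × 2.1 × 10^8 m² × 0.4877 m = 2.663 × 10^7 m³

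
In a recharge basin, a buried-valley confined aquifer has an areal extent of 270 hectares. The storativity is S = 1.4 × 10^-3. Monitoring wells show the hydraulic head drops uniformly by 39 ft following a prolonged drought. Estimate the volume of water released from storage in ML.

ΔV ≈ 44.9 ML

A = 270 hectares = 2.7 × 10^6 m²
Δh = 39 ft = 11.89 m
ΔV = S × A × Δh = 0.0014 × 2.7 × 10^6 m² × 11.89 m = 44930 m³
ΔV = 44930 m³ = 44.93 ML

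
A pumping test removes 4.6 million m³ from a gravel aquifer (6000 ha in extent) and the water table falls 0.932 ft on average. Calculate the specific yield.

A = 6000 ha = 6 × 10^7 m²
Δh = 0.932 ft = 0.2841 m
ΔV = 4.6 million m³ = 4.6 × 10^6 m³
Sy = ΔV / (A × Δh) = 4.6 × 10^6 m³ / (6 × 10^7 m² × 0.2841 m) = 0.2699

Sy ≈ 0.27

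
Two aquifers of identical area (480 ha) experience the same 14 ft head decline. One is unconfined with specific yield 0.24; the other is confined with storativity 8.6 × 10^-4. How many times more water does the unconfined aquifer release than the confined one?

A = 480 ha = 4.8 × 10^6 m²
Δh = 14 ft = 4.267 m
Unconfined: ΔV_u = Sy × A × Δh = 0.24 × 4.8 × 10^6 × 4.267 = 4.916 × 10^6 m³
Confined: ΔV_c = S × A × Δh = 8.6 × 10^-4 × 4.8 × 10^6 × 4.267 = 17620 m³
Ratio = ΔV_u / ΔV_c = Sy / S = 0.24 / 8.6 × 10^-4 = 279.1

ΔV_u / ΔV_c ≈ 279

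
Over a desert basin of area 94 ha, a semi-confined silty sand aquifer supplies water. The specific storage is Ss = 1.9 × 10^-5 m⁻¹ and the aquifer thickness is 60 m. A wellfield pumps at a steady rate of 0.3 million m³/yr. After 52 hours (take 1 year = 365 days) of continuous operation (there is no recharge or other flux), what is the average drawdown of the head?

S = Ss × b = 1.9 × 10^-5 m⁻¹ × 60 m = 1.14 × 10^-3
A = 94 ha = 9.4 × 10^5 m²
Q = 0.3 million m³/yr = 821.9 m³/d
t = 52 hours = 2.167 d
ΔV = Q × t = 821.9 m³/d × 2.167 d = 1781 m³
Δh = ΔV / (S × A) = 1781 / (0.00114 × 9.4 × 10^5) = 1.662 m

Δh ≈ 1.66 m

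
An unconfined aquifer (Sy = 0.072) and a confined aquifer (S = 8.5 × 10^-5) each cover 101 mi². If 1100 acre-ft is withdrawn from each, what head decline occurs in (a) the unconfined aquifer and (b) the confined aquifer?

Δh_u ≈ 0.072 m; Δh_c ≈ 61 m

A = 101 mi² = 2.616 × 10^8 m²
ΔV = 1100 acre-ft = 1.357 × 10^6 m³
Unconfined: Δh_u = ΔV/(Sy·A) = 1.357 × 10^6/(0.072 × 2.616 × 10^8) = 0.07204 m
Confined: Δh_c = ΔV/(S·A) = 1.357 × 10^6/(8.5 × 10^-5 × 2.616 × 10^8) = 61.02 m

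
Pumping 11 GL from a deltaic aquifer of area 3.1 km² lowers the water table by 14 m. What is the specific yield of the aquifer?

Sy ≈ 0.25

A = 3.1 km² = 3.1 × 10^6 m²
ΔV = 11 GL = 1.1 × 10^7 m³
Sy = ΔV / (A × Δh) = 1.1 × 10^7 m³ / (3.1 × 10^6 m² × 14 m) = 0.2535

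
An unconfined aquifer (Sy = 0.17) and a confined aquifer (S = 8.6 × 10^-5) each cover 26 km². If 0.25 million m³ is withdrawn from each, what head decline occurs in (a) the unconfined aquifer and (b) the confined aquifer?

Δh_u ≈ 0.0566 m; Δh_c ≈ 112 m

A = 26 km² = 2.6 × 10^7 m²
ΔV = 0.25 million m³ = 2.5 × 10^5 m³
Unconfined: Δh_u = ΔV/(Sy·A) = 2.5 × 10^5/(0.17 × 2.6 × 10^7) = 0.05656 m
Confined: Δh_c = ΔV/(S·A) = 2.5 × 10^5/(8.6 × 10^-5 × 2.6 × 10^7) = 111.8 m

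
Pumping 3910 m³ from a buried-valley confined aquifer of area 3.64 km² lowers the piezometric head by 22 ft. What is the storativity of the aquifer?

S ≈ 1.6 × 10^-4

A = 3.64 km² = 3.64 × 10^6 m²
Δh = 22 ft = 6.706 m
S = ΔV / (A × Δh) = 3910 m³ / (3.64 × 10^6 m² × 6.706 m) = 1.602 × 10^-4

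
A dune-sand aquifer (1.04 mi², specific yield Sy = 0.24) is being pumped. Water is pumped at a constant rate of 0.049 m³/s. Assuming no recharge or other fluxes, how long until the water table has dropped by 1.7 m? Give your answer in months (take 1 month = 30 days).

t ≈ 8.65 months

A = 1.04 mi² = 2.694 × 10^6 m²
ΔV = Sy × A × Δh = 0.24 × 2.694 × 10^6 × 1.7 = 1.099 × 10^6 m³
Q = 0.049 m³/s = 4234 m³/d
t = ΔV / Q = 1.099 × 10^6 m³ / 4234 m³/d = 259.6 d
t = 259.6 d ≈ 8.653 months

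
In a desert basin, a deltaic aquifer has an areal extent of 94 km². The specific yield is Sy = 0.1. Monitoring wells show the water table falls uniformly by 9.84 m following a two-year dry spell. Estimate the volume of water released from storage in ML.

ΔV ≈ 92500 ML

A = 94 km² = 9.4 × 10^7 m²
ΔV = Sy × A × Δh = 0.1 × 9.4 × 10^7 m² × 9.84 m = 9.25 × 10^7 m³
ΔV = 9.25 × 10^7 m³ = 92500 ML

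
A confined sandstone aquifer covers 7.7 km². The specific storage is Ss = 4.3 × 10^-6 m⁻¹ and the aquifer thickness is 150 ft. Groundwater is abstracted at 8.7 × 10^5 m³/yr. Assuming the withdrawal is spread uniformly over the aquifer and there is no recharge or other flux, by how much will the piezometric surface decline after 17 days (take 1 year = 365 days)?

Δh ≈ 26.8 m

b = 150 ft = 45.72 m
S = Ss × b = 4.3 × 10^-6 m⁻¹ × 45.72 m = 1.966 × 10^-4
A = 7.7 km² = 7.7 × 10^6 m²
Q = 8.7 × 10^5 m³/yr = 2384 m³/d
ΔV = Q × t = 2384 m³/d × 17 d = 40520 m³
Δh = ΔV / (S × A) = 40520 / (1.966 × 10^-4 × 7.7 × 10^6) = 26.77 m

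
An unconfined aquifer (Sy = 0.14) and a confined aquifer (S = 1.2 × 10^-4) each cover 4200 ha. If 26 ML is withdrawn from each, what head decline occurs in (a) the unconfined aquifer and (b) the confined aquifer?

A = 4200 ha = 4.2 × 10^7 m²
ΔV = 26 ML = 26000 m³
Unconfined: Δh_u = ΔV/(Sy·A) = 26000/(0.14 × 4.2 × 10^7) = 0.004422 m
Confined: Δh_c = ΔV/(S·A) = 26000/(1.2 × 10^-4 × 4.2 × 10^7) = 5.159 m

Δh_u ≈ 0.00442 m; Δh_c ≈ 5.16 m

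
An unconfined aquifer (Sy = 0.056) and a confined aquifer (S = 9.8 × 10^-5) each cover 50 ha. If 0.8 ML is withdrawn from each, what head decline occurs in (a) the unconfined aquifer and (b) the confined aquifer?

A = 50 ha = 5 × 10^5 m²
ΔV = 0.8 ML = 800 m³
Unconfined: Δh_u = ΔV/(Sy·A) = 800/(0.056 × 5 × 10^5) = 0.02857 m
Confined: Δh_c = ΔV/(S·A) = 800/(9.8 × 10^-5 × 5 × 10^5) = 16.33 m

Δh_u ≈ 0.0286 m; Δh_c ≈ 16.3 m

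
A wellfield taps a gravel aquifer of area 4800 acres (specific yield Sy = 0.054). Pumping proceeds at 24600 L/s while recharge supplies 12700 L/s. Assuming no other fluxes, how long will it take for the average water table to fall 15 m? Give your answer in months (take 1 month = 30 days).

t ≈ 0.51 months

A = 4800 acres = 1.942 × 10^7 m²
ΔV = Sy × A × Δh = 0.054 × 1.942 × 10^7 × 15 = 1.573 × 10^7 m³
Net withdrawal = 24600 − 12700 = 11900 L/s = 1.028 × 10^6 m³/d
t = ΔV / Q = 1.573 × 10^7 m³ / 1.028 × 10^6 m³/d = 15.3 d
t = 15.3 d ≈ 0.5101 months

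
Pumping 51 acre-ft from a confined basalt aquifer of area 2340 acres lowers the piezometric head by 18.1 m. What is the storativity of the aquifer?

S ≈ 3.7 × 10^-4

A = 2340 acres = 9.47 × 10^6 m²
ΔV = 51 acre-ft = 62910 m³
S = ΔV / (A × Δh) = 62910 m³ / (9.47 × 10^6 m² × 18.1 m) = 3.67 × 10^-4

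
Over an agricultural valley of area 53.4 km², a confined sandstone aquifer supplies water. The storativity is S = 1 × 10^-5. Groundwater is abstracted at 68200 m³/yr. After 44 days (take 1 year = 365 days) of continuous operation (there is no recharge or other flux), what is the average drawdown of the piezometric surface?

A = 53.4 km² = 5.34 × 10^7 m²
Q = 68200 m³/yr = 186.8 m³/d
ΔV = Q × t = 186.8 m³/d × 44 d = 8221 m³
Δh = ΔV / (S × A) = 8221 / (1 × 10^-5 × 5.34 × 10^7) = 15.4 m

Δh ≈ 15.4 m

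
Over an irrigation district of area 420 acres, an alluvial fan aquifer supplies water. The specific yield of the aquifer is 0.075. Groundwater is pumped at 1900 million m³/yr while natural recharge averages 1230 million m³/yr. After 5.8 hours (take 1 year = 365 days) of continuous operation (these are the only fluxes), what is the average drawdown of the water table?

A = 420 acres = 1.7 × 10^6 m²
Net abstraction = 1900 − 1230 = 670 million m³/yr
Q_net = 670 million m³/yr = 1.836 × 10^6 m³/d
t = 5.8 hours = 0.2417 d
ΔV = Q × t = 1.836 × 10^6 m³/d × 0.2417 d = 4.436 × 10^5 m³
Δh = ΔV / (Sy × A) = 4.436 × 10^5 / (0.075 × 1.7 × 10^6) = 3.48 m

Δh ≈ 3.48 m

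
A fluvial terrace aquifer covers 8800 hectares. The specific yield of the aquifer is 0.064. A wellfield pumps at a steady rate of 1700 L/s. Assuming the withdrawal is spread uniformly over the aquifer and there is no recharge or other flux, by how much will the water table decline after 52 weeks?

Δh ≈ 9.49 m

A = 8800 hectares = 8.8 × 10^7 m²
Q = 1700 L/s = 1.469 × 10^5 m³/d
t = 52 weeks = 364 d
ΔV = Q × t = 1.469 × 10^5 m³/d × 364 d = 5.346 × 10^7 m³
Δh = ΔV / (Sy × A) = 5.346 × 10^7 / (0.064 × 8.8 × 10^7) = 9.493 m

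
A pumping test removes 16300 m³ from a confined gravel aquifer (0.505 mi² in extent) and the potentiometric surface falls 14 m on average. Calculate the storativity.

S ≈ 8.9 × 10^-4

A = 0.505 mi² = 1.308 × 10^6 m²
S = ΔV / (A × Δh) = 16300 m³ / (1.308 × 10^6 m² × 14 m) = 8.902 × 10^-4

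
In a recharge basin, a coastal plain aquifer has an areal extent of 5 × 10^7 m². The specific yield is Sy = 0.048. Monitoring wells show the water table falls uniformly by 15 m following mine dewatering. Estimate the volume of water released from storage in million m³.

ΔV = Sy × A × Δh = 0.048 × 5 × 10^7 m² × 15 m = 3.6 × 10^7 m³
ΔV = 3.6 × 10^7 m³ = 36 million m³

ΔV ≈ 36 million m³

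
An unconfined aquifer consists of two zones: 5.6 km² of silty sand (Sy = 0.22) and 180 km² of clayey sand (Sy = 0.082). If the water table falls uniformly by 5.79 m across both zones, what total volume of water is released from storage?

A₁ = 5.6 km² = 5.6 × 10^6 m²; A₂ = 180 km² = 1.8 × 10^8 m²
ΔV₁ = 0.22 × 5.6 × 10^6 × 5.79 = 7.133 × 10^6 m³
ΔV₂ = 0.082 × 1.8 × 10^8 × 5.79 = 8.546 × 10^7 m³
ΔV = ΔV₁ + ΔV₂ = 9.259 × 10^7 m³

ΔV ≈ 9.26 × 10^7 m³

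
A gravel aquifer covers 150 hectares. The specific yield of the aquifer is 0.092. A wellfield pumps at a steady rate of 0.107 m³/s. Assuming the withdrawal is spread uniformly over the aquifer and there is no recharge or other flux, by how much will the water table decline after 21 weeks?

Δh ≈ 9.85 m

A = 150 hectares = 1.5 × 10^6 m²
Q = 0.107 m³/s = 9245 m³/d
t = 21 weeks = 147 d
ΔV = Q × t = 9245 m³/d × 147 d = 1.359 × 10^6 m³
Δh = ΔV / (Sy × A) = 1.359 × 10^6 / (0.092 × 1.5 × 10^6) = 9.848 m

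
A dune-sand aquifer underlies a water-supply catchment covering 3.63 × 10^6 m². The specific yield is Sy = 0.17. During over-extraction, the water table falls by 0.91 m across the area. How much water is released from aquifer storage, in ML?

ΔV = Sy × A × Δh = 0.17 × 3.63 × 10^6 m² × 0.91 m = 5.616 × 10^5 m³
ΔV = 5.616 × 10^5 m³ = 561.6 ML

ΔV ≈ 562 ML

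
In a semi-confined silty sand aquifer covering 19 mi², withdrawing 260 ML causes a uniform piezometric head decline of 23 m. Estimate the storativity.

A = 19 mi² = 4.921 × 10^7 m²
ΔV = 260 ML = 2.6 × 10^5 m³
S = ΔV / (A × Δh) = 2.6 × 10^5 m³ / (4.921 × 10^7 m² × 23 m) = 2.297 × 10^-4

S ≈ 2.3 × 10^-4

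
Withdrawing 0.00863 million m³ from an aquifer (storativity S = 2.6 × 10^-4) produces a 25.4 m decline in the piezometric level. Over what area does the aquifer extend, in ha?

ΔV = 0.00863 million m³ = 8630 m³
A = ΔV / (S × Δh) = 8630 / (2.6 × 10^-4 × 25.4) = 1.307 × 10^6 m²
A = 1.307 × 10^6 m² = 130.7 ha

A ≈ 131 ha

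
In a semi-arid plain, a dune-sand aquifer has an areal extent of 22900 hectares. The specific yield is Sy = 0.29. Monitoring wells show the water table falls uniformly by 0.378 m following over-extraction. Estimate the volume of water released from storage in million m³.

ΔV ≈ 25.1 million m³

A = 22900 hectares = 2.29 × 10^8 m²
ΔV = Sy × A × Δh = 0.29 × 2.29 × 10^8 m² × 0.378 m = 2.51 × 10^7 m³
ΔV = 2.51 × 10^7 m³ = 25.1 million m³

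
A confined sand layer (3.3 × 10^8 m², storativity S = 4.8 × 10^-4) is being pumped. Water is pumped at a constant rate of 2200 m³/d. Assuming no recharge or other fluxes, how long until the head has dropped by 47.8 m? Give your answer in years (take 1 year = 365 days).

ΔV = S × A × Δh = 4.8 × 10^-4 × 3.3 × 10^8 × 47.8 = 7.572 × 10^6 m³
t = ΔV / Q = 7.572 × 10^6 m³ / 2200 m³/d = 3442 d
t = 3442 d ≈ 9.429 years

t ≈ 9.43 years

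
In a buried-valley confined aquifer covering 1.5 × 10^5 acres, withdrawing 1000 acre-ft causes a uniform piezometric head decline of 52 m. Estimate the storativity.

S ≈ 3.9 × 10^-5

A = 1.5 × 10^5 acres = 6.07 × 10^8 m²
ΔV = 1000 acre-ft = 1.233 × 10^6 m³
S = ΔV / (A × Δh) = 1.233 × 10^6 m³ / (6.07 × 10^8 m² × 52 m) = 3.908 × 10^-5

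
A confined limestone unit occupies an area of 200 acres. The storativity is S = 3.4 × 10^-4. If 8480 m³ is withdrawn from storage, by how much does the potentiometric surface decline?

Δh ≈ 30.8 m

A = 200 acres = 8.094 × 10^5 m²
Δh = ΔV / (S × A) = 8480 m³ / (3.4 × 10^-4 × 8.094 × 10^5 m²) = 30.82 m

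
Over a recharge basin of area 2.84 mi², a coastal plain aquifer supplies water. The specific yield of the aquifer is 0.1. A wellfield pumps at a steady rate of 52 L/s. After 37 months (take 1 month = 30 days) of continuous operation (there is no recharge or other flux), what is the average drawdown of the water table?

A = 2.84 mi² = 7.356 × 10^6 m²
Q = 52 L/s = 4493 m³/d
t = 37 months = 1110 d
ΔV = Q × t = 4493 m³/d × 1110 d = 4.987 × 10^6 m³
Δh = ΔV / (Sy × A) = 4.987 × 10^6 / (0.1 × 7.356 × 10^6) = 6.78 m

Δh ≈ 6.78 m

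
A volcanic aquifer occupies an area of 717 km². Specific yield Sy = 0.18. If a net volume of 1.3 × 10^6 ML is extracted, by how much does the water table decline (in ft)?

A = 717 km² = 7.17 × 10^8 m²
ΔV = 1.3 × 10^6 ML = 1.3 × 10^9 m³
Δh = ΔV / (Sy × A) = 1.3 × 10^9 m³ / (0.18 × 7.17 × 10^8 m²) = 10.07 m
Δh = 10.07 m = 33.05 ft

Δh ≈ 33 ft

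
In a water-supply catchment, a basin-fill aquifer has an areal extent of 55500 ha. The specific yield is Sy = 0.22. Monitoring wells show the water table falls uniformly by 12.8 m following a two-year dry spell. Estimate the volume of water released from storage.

ΔV ≈ 1.56 × 10^9 m³

A = 55500 ha = 5.55 × 10^8 m²
ΔV = Sy × A × Δh = 0.22 × 5.55 × 10^8 m² × 12.8 m = 1.563 × 10^9 m³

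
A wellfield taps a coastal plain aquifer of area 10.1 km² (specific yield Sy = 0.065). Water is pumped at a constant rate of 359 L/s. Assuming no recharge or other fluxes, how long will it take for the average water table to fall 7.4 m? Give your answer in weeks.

A = 10.1 km² = 1.01 × 10^7 m²
ΔV = Sy × A × Δh = 0.065 × 1.01 × 10^7 × 7.4 = 4.858 × 10^6 m³
Q = 359 L/s = 31020 m³/d
t = ΔV / Q = 4.858 × 10^6 m³ / 31020 m³/d = 156.6 d
t = 156.6 d ≈ 22.37 weeks

t ≈ 22.4 weeks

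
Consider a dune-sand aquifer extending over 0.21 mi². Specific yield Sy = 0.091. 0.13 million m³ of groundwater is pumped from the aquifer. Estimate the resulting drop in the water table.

A = 0.21 mi² = 5.439 × 10^5 m²
ΔV = 0.13 million m³ = 1.3 × 10^5 m³
Δh = ΔV / (Sy × A) = 1.3 × 10^5 m³ / (0.091 × 5.439 × 10^5 m²) = 2.627 m

Δh ≈ 2.63 m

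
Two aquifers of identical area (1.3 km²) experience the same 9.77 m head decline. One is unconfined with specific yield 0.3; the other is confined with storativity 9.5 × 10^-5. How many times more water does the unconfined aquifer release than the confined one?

ΔV_u / ΔV_c ≈ 3160

A = 1.3 km² = 1.3 × 10^6 m²
Unconfined: ΔV_u = Sy × A × Δh = 0.3 × 1.3 × 10^6 × 9.77 = 3.81 × 10^6 m³
Confined: ΔV_c = S × A × Δh = 9.5 × 10^-5 × 1.3 × 10^6 × 9.77 = 1207 m³
Ratio = ΔV_u / ΔV_c = Sy / S = 0.3 / 9.5 × 10^-5 = 3158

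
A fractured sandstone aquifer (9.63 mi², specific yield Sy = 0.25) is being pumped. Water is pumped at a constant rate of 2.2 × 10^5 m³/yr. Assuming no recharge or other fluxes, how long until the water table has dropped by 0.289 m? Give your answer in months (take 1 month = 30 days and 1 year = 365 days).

A = 9.63 mi² = 2.494 × 10^7 m²
ΔV = Sy × A × Δh = 0.25 × 2.494 × 10^7 × 0.289 = 1.802 × 10^6 m³
Q = 2.2 × 10^5 m³/yr = 602.7 m³/d
t = ΔV / Q = 1.802 × 10^6 m³ / 602.7 m³/d = 2990 d
t = 2990 d ≈ 99.66 months

t ≈ 99.7 months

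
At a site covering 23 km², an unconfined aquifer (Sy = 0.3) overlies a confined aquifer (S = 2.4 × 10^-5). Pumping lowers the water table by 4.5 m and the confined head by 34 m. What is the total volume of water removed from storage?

A = 23 km² = 2.3 × 10^7 m²
Unconfined: ΔV_u = Sy × A × Δh_u = 0.3 × 2.3 × 10^7 × 4.5 = 3.105 × 10^7 m³
Confined: ΔV_c = S × A × Δh_c = 2.4 × 10^-5 × 2.3 × 10^7 × 34 = 18770 m³
Total ΔV = 3.105 × 10^7 + 18770 = 3.107 × 10^7 m³

ΔV ≈ 3.11 × 10^7 m³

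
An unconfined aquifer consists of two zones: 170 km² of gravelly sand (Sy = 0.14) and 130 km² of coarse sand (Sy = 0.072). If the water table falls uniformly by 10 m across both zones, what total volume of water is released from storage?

ΔV ≈ 3.32 × 10^8 m³

A₁ = 170 km² = 1.7 × 10^8 m²; A₂ = 130 km² = 1.3 × 10^8 m²
ΔV₁ = 0.14 × 1.7 × 10^8 × 10 = 2.38 × 10^8 m³
ΔV₂ = 0.072 × 1.3 × 10^8 × 10 = 9.36 × 10^7 m³
ΔV = ΔV₁ + ΔV₂ = 3.316 × 10^8 m³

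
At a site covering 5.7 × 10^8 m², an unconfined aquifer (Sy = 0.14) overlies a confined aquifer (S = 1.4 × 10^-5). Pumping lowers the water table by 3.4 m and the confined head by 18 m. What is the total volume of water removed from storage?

Unconfined: ΔV_u = Sy × A × Δh_u = 0.14 × 5.7 × 10^8 × 3.4 = 2.713 × 10^8 m³
Confined: ΔV_c = S × A × Δh_c = 1.4 × 10^-5 × 5.7 × 10^8 × 18 = 1.436 × 10^5 m³
Total ΔV = 2.713 × 10^8 + 1.436 × 10^5 = 2.715 × 10^8 m³

ΔV ≈ 2.71 × 10^8 m³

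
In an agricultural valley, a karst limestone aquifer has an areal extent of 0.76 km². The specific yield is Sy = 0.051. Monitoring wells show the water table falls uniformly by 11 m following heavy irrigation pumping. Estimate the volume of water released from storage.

ΔV ≈ 4.26 × 10^5 m³

A = 0.76 km² = 7.6 × 10^5 m²
ΔV = Sy × A × Δh = 0.051 × 7.6 × 10^5 m² × 11 m = 4.264 × 10^5 m³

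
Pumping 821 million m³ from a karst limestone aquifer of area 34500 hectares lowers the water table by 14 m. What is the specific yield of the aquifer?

A = 34500 hectares = 3.45 × 10^8 m²
ΔV = 821 million m³ = 8.21 × 10^8 m³
Sy = ΔV / (A × Δh) = 8.21 × 10^8 m³ / (3.45 × 10^8 m² × 14 m) = 0.17

Sy ≈ 0.17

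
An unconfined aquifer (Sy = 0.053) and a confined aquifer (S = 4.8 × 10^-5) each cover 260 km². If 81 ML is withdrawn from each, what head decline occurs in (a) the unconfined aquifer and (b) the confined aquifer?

A = 260 km² = 2.6 × 10^8 m²
ΔV = 81 ML = 81000 m³
Unconfined: Δh_u = ΔV/(Sy·A) = 81000/(0.053 × 2.6 × 10^8) = 0.005878 m
Confined: Δh_c = ΔV/(S·A) = 81000/(4.8 × 10^-5 × 2.6 × 10^8) = 6.49 m

Δh_u ≈ 0.00588 m; Δh_c ≈ 6.49 m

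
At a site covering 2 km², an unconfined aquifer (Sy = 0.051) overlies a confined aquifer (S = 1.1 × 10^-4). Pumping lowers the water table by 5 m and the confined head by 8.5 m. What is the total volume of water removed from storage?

A = 2 km² = 2 × 10^6 m²
Unconfined: ΔV_u = Sy × A × Δh_u = 0.051 × 2 × 10^6 × 5 = 5.1 × 10^5 m³
Confined: ΔV_c = S × A × Δh_c = 1.1 × 10^-4 × 2 × 10^6 × 8.5 = 1870 m³
Total ΔV = 5.1 × 10^5 + 1870 = 5.119 × 10^5 m³

ΔV ≈ 5.12 × 10^5 m³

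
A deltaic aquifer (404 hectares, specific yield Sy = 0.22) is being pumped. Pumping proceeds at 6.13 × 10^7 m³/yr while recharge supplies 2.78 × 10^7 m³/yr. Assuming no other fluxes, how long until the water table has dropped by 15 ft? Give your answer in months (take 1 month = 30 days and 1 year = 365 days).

A = 404 hectares = 4.04 × 10^6 m²
Δh = 15 ft = 4.572 m
ΔV = Sy × A × Δh = 0.22 × 4.04 × 10^6 × 4.572 = 4.064 × 10^6 m³
Net withdrawal = 6.13 × 10^7 − 2.78 × 10^7 = 3.35 × 10^7 m³/yr = 91780 m³/d
t = ΔV / Q = 4.064 × 10^6 m³ / 91780 m³/d = 44.27 d
t = 44.27 d ≈ 1.476 months

t ≈ 1.48 months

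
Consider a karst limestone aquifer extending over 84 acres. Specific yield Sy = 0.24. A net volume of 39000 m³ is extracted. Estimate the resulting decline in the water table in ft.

Δh ≈ 1.57 ft

A = 84 acres = 3.399 × 10^5 m²
Δh = ΔV / (Sy × A) = 39000 m³ / (0.24 × 3.399 × 10^5 m²) = 0.478 m
Δh = 0.478 m = 1.568 ft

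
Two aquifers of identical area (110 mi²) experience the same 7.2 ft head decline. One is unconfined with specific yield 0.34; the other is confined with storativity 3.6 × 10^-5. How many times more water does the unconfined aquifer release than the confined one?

A = 110 mi² = 2.849 × 10^8 m²
Δh = 7.2 ft = 2.195 m
Unconfined: ΔV_u = Sy × A × Δh = 0.34 × 2.849 × 10^8 × 2.195 = 2.126 × 10^8 m³
Confined: ΔV_c = S × A × Δh = 3.6 × 10^-5 × 2.849 × 10^8 × 2.195 = 22510 m³
Ratio = ΔV_u / ΔV_c = Sy / S = 0.34 / 3.6 × 10^-5 = 9444

ΔV_u / ΔV_c ≈ 9440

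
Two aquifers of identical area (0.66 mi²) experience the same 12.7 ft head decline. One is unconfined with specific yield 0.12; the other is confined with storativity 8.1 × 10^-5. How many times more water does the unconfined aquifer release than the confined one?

ΔV_u / ΔV_c ≈ 1480

A = 0.66 mi² = 1.709 × 10^6 m²
Δh = 12.7 ft = 3.871 m
Unconfined: ΔV_u = Sy × A × Δh = 0.12 × 1.709 × 10^6 × 3.871 = 7.94 × 10^5 m³
Confined: ΔV_c = S × A × Δh = 8.1 × 10^-5 × 1.709 × 10^6 × 3.871 = 536 m³
Ratio = ΔV_u / ΔV_c = Sy / S = 0.12 / 8.1 × 10^-5 = 1481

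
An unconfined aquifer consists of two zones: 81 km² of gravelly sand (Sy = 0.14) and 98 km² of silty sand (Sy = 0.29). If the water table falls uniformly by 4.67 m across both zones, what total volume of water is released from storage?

A₁ = 81 km² = 8.1 × 10^7 m²; A₂ = 98 km² = 9.8 × 10^7 m²
ΔV₁ = 0.14 × 8.1 × 10^7 × 4.67 = 5.296 × 10^7 m³
ΔV₂ = 0.29 × 9.8 × 10^7 × 4.67 = 1.327 × 10^8 m³
ΔV = ΔV₁ + ΔV₂ = 1.857 × 10^8 m³

ΔV ≈ 1.86 × 10^8 m³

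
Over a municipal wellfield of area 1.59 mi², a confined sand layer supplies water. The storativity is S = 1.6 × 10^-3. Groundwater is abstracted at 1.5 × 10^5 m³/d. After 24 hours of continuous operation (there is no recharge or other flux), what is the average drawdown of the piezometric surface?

A = 1.59 mi² = 4.118 × 10^6 m²
t = 24 hours = 1 d
ΔV = Q × t = 1.5 × 10^5 m³/d × 1 d = 1.5 × 10^5 m³
Δh = ΔV / (S × A) = 1.5 × 10^5 / (0.0016 × 4.118 × 10^6) = 22.77 m

Δh ≈ 22.8 m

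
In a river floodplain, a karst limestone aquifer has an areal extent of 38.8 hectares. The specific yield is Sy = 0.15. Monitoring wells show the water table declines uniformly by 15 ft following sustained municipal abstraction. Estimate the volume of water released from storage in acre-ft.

A = 38.8 hectares = 3.88 × 10^5 m²
Δh = 15 ft = 4.572 m
ΔV = Sy × A × Δh = 0.15 × 3.88 × 10^5 m² × 4.572 m = 2.661 × 10^5 m³
ΔV = 2.661 × 10^5 m³ = 215.7 acre-ft

ΔV ≈ 216 acre-ft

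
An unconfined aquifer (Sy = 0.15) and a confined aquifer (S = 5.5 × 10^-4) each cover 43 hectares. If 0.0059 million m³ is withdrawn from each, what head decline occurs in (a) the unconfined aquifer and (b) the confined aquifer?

A = 43 hectares = 4.3 × 10^5 m²
ΔV = 0.0059 million m³ = 5900 m³
Unconfined: Δh_u = ΔV/(Sy·A) = 5900/(0.15 × 4.3 × 10^5) = 0.09147 m
Confined: Δh_c = ΔV/(S·A) = 5900/(5.5 × 10^-4 × 4.3 × 10^5) = 24.95 m

Δh_u ≈ 0.0915 m; Δh_c ≈ 24.9 m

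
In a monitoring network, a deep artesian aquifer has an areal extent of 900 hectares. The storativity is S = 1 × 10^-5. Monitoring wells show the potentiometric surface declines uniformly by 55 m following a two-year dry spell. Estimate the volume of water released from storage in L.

A = 900 hectares = 9 × 10^6 m²
ΔV = S × A × Δh = 1 × 10^-5 × 9 × 10^6 m² × 55 m = 4950 m³
ΔV = 4950 m³ = 4.95 × 10^6 L

ΔV ≈ 4.95 × 10^6 L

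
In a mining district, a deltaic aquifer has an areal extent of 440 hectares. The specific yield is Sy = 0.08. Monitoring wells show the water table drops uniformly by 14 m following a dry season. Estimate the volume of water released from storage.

A = 440 hectares = 4.4 × 10^6 m²
ΔV = Sy × A × Δh = 0.08 × 4.4 × 10^6 m² × 14 m = 4.928 × 10^6 m³

ΔV ≈ 4.93 × 10^6 m³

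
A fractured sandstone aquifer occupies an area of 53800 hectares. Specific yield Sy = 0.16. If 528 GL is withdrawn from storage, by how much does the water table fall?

Δh ≈ 6.13 m

A = 53800 hectares = 5.38 × 10^8 m²
ΔV = 528 GL = 5.28 × 10^8 m³
Δh = ΔV / (Sy × A) = 5.28 × 10^8 m³ / (0.16 × 5.38 × 10^8 m²) = 6.134 m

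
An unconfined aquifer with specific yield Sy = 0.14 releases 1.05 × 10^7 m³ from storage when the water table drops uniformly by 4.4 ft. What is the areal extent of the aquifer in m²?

Δh = 4.4 ft = 1.341 m
A = ΔV / (Sy × Δh) = 1.05 × 10^7 / (0.14 × 1.341) = 5.592 × 10^7 m²

A ≈ 5.59 × 10^7 m²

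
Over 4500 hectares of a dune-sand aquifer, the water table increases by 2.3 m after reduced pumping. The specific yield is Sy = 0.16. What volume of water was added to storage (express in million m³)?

ΔV ≈ 16.6 million m³

A = 4500 hectares = 4.5 × 10^7 m²
ΔV = Sy × A × Δh = 0.16 × 4.5 × 10^7 m² × 2.3 m = 1.656 × 10^7 m³
ΔV = 1.656 × 10^7 m³ = 16.56 million m³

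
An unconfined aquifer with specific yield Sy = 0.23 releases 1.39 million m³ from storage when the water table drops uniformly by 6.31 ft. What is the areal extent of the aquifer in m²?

Δh = 6.31 ft = 1.923 m
ΔV = 1.39 million m³ = 1.39 × 10^6 m³
A = ΔV / (Sy × Δh) = 1.39 × 10^6 / (0.23 × 1.923) = 3.142 × 10^6 m²

A ≈ 3.14 × 10^6 m²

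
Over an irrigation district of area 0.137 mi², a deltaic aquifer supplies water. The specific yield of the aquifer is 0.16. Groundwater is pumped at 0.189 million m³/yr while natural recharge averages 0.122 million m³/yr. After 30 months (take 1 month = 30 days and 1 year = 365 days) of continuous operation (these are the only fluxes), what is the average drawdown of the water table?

A = 0.137 mi² = 3.548 × 10^5 m²
Net abstraction = 0.189 − 0.122 = 0.067 million m³/yr
Q_net = 0.067 million m³/yr = 183.6 m³/d
t = 30 months = 900 d
ΔV = Q × t = 183.6 m³/d × 900 d = 1.652 × 10^5 m³
Δh = ΔV / (Sy × A) = 1.652 × 10^5 / (0.16 × 3.548 × 10^5) = 2.91 m

Δh ≈ 2.91 m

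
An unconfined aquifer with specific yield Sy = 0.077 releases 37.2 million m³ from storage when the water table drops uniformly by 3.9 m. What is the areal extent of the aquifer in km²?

A ≈ 124 km²

ΔV = 37.2 million m³ = 3.72 × 10^7 m³
A = ΔV / (Sy × Δh) = 3.72 × 10^7 / (0.077 × 3.9) = 1.239 × 10^8 m²
A = 1.239 × 10^8 m² = 123.9 km²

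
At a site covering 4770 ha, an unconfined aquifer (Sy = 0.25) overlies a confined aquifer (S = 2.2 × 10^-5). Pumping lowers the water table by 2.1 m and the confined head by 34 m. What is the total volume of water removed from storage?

ΔV ≈ 2.51 × 10^7 m³

A = 4770 ha = 4.77 × 10^7 m²
Unconfined: ΔV_u = Sy × A × Δh_u = 0.25 × 4.77 × 10^7 × 2.1 = 2.504 × 10^7 m³
Confined: ΔV_c = S × A × Δh_c = 2.2 × 10^-5 × 4.77 × 10^7 × 34 = 35680 m³
Total ΔV = 2.504 × 10^7 + 35680 = 2.508 × 10^7 m³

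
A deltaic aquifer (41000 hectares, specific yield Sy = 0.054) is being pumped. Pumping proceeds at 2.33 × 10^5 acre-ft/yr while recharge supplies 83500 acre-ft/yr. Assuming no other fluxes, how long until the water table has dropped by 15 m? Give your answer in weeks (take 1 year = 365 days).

A = 41000 hectares = 4.1 × 10^8 m²
ΔV = Sy × A × Δh = 0.054 × 4.1 × 10^8 × 15 = 3.321 × 10^8 m³
Net withdrawal = 2.33 × 10^5 − 83500 = 1.495 × 10^5 acre-ft/yr = 5.052 × 10^5 m³/d
t = ΔV / Q = 3.321 × 10^8 m³ / 5.052 × 10^5 m³/d = 657.3 d
t = 657.3 d ≈ 93.91 weeks

t ≈ 93.9 weeks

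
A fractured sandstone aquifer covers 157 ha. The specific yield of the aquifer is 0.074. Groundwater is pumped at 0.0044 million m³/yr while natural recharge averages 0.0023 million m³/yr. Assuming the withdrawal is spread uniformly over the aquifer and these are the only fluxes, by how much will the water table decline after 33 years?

Δh ≈ 0.596 m

A = 157 ha = 1.57 × 10^6 m²
Net abstraction = 0.0044 − 0.0023 = 0.0021 million m³/yr
Q_net = 0.0021 million m³/yr = 5.753 m³/d
t = 33 years = 12040 d
ΔV = Q × t = 5.753 m³/d × 12040 d = 69300 m³
Δh = ΔV / (Sy × A) = 69300 / (0.074 × 1.57 × 10^6) = 0.5965 m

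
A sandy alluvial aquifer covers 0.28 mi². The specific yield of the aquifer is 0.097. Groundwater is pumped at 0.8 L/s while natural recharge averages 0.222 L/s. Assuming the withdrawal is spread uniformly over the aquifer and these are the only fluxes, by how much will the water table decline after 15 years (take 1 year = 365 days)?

A = 0.28 mi² = 7.252 × 10^5 m²
Net abstraction = 0.8 − 0.222 = 0.578 L/s
Q_net = 0.578 L/s = 49.94 m³/d
t = 15 years = 5475 d
ΔV = Q × t = 49.94 m³/d × 5475 d = 2.734 × 10^5 m³
Δh = ΔV / (Sy × A) = 2.734 × 10^5 / (0.097 × 7.252 × 10^5) = 3.887 m

Δh ≈ 3.89 m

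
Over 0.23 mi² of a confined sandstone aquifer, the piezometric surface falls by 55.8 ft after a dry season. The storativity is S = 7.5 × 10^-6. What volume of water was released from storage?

ΔV ≈ 76 m³

A = 0.23 mi² = 5.957 × 10^5 m²
Δh = 55.8 ft = 17.01 m
ΔV = S × A × Δh = 7.5 × 10^-6 × 5.957 × 10^5 m² × 17.01 m = 75.99 m³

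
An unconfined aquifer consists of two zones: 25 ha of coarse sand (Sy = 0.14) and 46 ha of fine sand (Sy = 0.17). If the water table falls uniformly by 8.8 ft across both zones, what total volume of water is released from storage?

A₁ = 25 ha = 2.5 × 10^5 m²; A₂ = 46 ha = 4.6 × 10^5 m²
Δh = 8.8 ft = 2.682 m
ΔV₁ = 0.14 × 2.5 × 10^5 × 2.682 = 93880 m³
ΔV₂ = 0.17 × 4.6 × 10^5 × 2.682 = 2.098 × 10^5 m³
ΔV = ΔV₁ + ΔV₂ = 3.036 × 10^5 m³

ΔV ≈ 3.04 × 10^5 m³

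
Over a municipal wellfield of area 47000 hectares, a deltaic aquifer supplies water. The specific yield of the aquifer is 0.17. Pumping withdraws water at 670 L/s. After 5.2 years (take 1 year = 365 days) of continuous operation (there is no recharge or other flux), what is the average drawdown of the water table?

A = 47000 hectares = 4.7 × 10^8 m²
Q = 670 L/s = 57890 m³/d
t = 5.2 years = 1898 d
ΔV = Q × t = 57890 m³/d × 1898 d = 1.099 × 10^8 m³
Δh = ΔV / (Sy × A) = 1.099 × 10^8 / (0.17 × 4.7 × 10^8) = 1.375 m

Δh ≈ 1.38 m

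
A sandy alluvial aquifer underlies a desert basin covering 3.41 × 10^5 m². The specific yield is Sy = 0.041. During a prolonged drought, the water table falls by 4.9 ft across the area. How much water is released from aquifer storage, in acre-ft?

Δh = 4.9 ft = 1.494 m
ΔV = Sy × A × Δh = 0.041 × 3.41 × 10^5 m² × 1.494 m = 20880 m³
ΔV = 20880 m³ = 16.93 acre-ft

ΔV ≈ 16.9 acre-ft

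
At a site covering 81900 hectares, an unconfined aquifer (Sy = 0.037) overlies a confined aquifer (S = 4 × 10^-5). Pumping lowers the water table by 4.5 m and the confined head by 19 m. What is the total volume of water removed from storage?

A = 81900 hectares = 8.19 × 10^8 m²
Unconfined: ΔV_u = Sy × A × Δh_u = 0.037 × 8.19 × 10^8 × 4.5 = 1.364 × 10^8 m³
Confined: ΔV_c = S × A × Δh_c = 4 × 10^-5 × 8.19 × 10^8 × 19 = 6.224 × 10^5 m³
Total ΔV = 1.364 × 10^8 + 6.224 × 10^5 = 1.37 × 10^8 m³

ΔV ≈ 1.37 × 10^8 m³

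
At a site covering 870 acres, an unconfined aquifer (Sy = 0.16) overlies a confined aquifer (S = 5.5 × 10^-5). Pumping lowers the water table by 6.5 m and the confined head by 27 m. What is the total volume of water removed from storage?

A = 870 acres = 3.521 × 10^6 m²
Unconfined: ΔV_u = Sy × A × Δh_u = 0.16 × 3.521 × 10^6 × 6.5 = 3.662 × 10^6 m³
Confined: ΔV_c = S × A × Δh_c = 5.5 × 10^-5 × 3.521 × 10^6 × 27 = 5228 m³
Total ΔV = 3.662 × 10^6 + 5228 = 3.667 × 10^6 m³

ΔV ≈ 3.67 × 10^6 m³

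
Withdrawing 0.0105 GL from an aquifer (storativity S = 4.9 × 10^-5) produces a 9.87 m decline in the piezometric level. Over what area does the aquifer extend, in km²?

A ≈ 21.7 km²

ΔV = 0.0105 GL = 10500 m³
A = ΔV / (S × Δh) = 10500 / (4.9 × 10^-5 × 9.87) = 2.171 × 10^7 m²
A = 2.171 × 10^7 m² = 21.71 km²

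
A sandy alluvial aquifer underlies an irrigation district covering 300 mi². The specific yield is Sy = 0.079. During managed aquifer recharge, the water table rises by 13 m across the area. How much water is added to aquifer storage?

ΔV ≈ 7.98 × 10^8 m³

A = 300 mi² = 7.77 × 10^8 m²
ΔV = Sy × A × Δh = 0.079 × 7.77 × 10^8 m² × 13 m = 7.98 × 10^8 m³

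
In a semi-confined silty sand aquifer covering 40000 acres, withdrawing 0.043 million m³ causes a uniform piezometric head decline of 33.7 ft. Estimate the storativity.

S ≈ 2.6 × 10^-5

A = 40000 acres = 1.619 × 10^8 m²
Δh = 33.7 ft = 10.27 m
ΔV = 0.043 million m³ = 43000 m³
S = ΔV / (A × Δh) = 43000 m³ / (1.619 × 10^8 m² × 10.27 m) = 2.586 × 10^-5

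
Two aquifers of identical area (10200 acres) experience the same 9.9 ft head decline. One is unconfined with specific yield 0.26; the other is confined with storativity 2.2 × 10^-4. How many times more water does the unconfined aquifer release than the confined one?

ΔV_u / ΔV_c ≈ 1180

A = 10200 acres = 4.128 × 10^7 m²
Δh = 9.9 ft = 3.018 m
Unconfined: ΔV_u = Sy × A × Δh = 0.26 × 4.128 × 10^7 × 3.018 = 3.238 × 10^7 m³
Confined: ΔV_c = S × A × Δh = 2.2 × 10^-4 × 4.128 × 10^7 × 3.018 = 27400 m³
Ratio = ΔV_u / ΔV_c = Sy / S = 0.26 / 2.2 × 10^-4 = 1182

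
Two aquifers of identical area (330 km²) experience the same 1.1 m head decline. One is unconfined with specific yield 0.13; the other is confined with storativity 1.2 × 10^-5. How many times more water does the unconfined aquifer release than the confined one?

ΔV_u / ΔV_c ≈ 10800

A = 330 km² = 3.3 × 10^8 m²
Unconfined: ΔV_u = Sy × A × Δh = 0.13 × 3.3 × 10^8 × 1.1 = 4.719 × 10^7 m³
Confined: ΔV_c = S × A × Δh = 1.2 × 10^-5 × 3.3 × 10^8 × 1.1 = 4356 m³
Ratio = ΔV_u / ΔV_c = Sy / S = 0.13 / 1.2 × 10^-5 = 10830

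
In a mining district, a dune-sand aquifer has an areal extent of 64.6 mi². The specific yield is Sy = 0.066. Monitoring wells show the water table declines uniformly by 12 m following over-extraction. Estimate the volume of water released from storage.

A = 64.6 mi² = 1.673 × 10^8 m²
ΔV = Sy × A × Δh = 0.066 × 1.673 × 10^8 m² × 12 m = 1.325 × 10^8 m³

ΔV ≈ 1.33 × 10^8 m³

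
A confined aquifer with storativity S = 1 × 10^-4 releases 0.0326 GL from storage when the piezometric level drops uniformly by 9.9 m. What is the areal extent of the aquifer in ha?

A ≈ 3290 ha

ΔV = 0.0326 GL = 32600 m³
A = ΔV / (S × Δh) = 32600 / (1 × 10^-4 × 9.9) = 3.293 × 10^7 m²
A = 3.293 × 10^7 m² = 3293 ha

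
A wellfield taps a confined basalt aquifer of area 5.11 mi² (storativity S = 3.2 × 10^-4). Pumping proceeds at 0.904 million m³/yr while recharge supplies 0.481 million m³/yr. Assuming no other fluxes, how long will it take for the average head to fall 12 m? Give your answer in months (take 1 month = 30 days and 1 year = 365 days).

t ≈ 1.46 months

A = 5.11 mi² = 1.323 × 10^7 m²
ΔV = S × A × Δh = 3.2 × 10^-4 × 1.323 × 10^7 × 12 = 50820 m³
Net withdrawal = 0.904 − 0.481 = 0.423 million m³/yr = 1159 m³/d
t = ΔV / Q = 50820 m³ / 1159 m³/d = 43.85 d
t = 43.85 d ≈ 1.462 months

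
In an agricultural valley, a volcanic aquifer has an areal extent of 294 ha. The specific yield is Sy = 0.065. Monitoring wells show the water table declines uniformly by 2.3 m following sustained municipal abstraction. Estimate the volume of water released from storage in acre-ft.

ΔV ≈ 356 acre-ft

A = 294 ha = 2.94 × 10^6 m²
ΔV = Sy × A × Δh = 0.065 × 2.94 × 10^6 m² × 2.3 m = 4.395 × 10^5 m³
ΔV = 4.395 × 10^5 m³ = 356.3 acre-ft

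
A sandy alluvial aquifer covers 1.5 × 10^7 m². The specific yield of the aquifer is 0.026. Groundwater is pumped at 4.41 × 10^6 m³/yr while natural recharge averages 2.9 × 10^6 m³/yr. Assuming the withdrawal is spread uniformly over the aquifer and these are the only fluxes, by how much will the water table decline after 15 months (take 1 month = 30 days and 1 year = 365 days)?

Δh ≈ 4.77 m

Net abstraction = 4.41 × 10^6 − 2.9 × 10^6 = 1.51 × 10^6 m³/yr
Q_net = 1.51 × 10^6 m³/yr = 4137 m³/d
t = 15 months = 450 d
ΔV = Q × t = 4137 m³/d × 450 d = 1.862 × 10^6 m³
Δh = ΔV / (Sy × A) = 1.862 × 10^6 / (0.026 × 1.5 × 10^7) = 4.773 m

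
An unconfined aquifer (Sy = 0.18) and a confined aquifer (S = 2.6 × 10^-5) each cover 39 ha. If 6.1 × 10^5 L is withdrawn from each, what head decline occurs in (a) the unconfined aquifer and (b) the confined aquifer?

A = 39 ha = 3.9 × 10^5 m²
ΔV = 6.1 × 10^5 L = 610 m³
Unconfined: Δh_u = ΔV/(Sy·A) = 610/(0.18 × 3.9 × 10^5) = 0.008689 m
Confined: Δh_c = ΔV/(S·A) = 610/(2.6 × 10^-5 × 3.9 × 10^5) = 60.16 m

Δh_u ≈ 0.00869 m; Δh_c ≈ 60.2 m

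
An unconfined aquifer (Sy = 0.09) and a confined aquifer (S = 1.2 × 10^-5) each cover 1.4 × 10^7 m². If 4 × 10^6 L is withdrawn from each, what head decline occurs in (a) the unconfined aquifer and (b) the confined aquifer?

ΔV = 4 × 10^6 L = 4000 m³
Unconfined: Δh_u = ΔV/(Sy·A) = 4000/(0.09 × 1.4 × 10^7) = 0.003175 m
Confined: Δh_c = ΔV/(S·A) = 4000/(1.2 × 10^-5 × 1.4 × 10^7) = 23.81 m

Δh_u ≈ 0.00317 m; Δh_c ≈ 23.8 m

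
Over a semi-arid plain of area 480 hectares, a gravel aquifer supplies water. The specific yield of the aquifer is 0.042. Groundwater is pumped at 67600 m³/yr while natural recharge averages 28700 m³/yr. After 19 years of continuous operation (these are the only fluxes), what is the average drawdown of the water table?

Δh ≈ 3.67 m

A = 480 hectares = 4.8 × 10^6 m²
Net abstraction = 67600 − 28700 = 38900 m³/yr
Q_net = 38900 m³/yr = 106.6 m³/d
t = 19 years = 6935 d
ΔV = Q × t = 106.6 m³/d × 6935 d = 7.391 × 10^5 m³
Δh = ΔV / (Sy × A) = 7.391 × 10^5 / (0.042 × 4.8 × 10^6) = 3.666 m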